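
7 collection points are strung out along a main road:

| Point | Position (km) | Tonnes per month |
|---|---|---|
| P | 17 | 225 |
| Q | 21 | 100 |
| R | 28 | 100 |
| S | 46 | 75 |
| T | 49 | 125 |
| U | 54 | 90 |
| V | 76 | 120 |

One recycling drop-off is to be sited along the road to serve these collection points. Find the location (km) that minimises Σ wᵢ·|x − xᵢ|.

For a sum of weighted absolute distances on a line, the optimum is the weighted median (not the mean). Total weight W = 835; half-weight = 417.5.
Sort by position and accumulate weight:
  km 17 (P, w=225) → cum 225
  km 21 (Q, w=100) → cum 325
  km 28 (R, w=100) → cum 425  ≥ 417.5 → median here
  km 46 (S, w=75) → cum 500
  km 49 (T, w=125) → cum 625
  km 54 (U, w=90) → cum 715
  km 76 (V, w=120) → cum 835
Optimal location: km 28.

x = 28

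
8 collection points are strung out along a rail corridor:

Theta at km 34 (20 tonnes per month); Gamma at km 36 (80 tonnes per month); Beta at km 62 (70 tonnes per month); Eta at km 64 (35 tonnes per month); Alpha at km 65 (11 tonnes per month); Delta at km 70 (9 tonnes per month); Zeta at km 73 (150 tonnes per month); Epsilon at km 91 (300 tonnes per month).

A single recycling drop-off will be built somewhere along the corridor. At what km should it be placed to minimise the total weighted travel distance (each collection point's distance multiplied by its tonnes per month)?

For a sum of weighted absolute distances on a line, the optimum is the weighted median (not the mean). Total weight W = 675; half-weight = 337.5.
Sort by position and accumulate weight:
  km 34 (Theta, w=20) → cum 20
  km 36 (Gamma, w=80) → cum 100
  km 62 (Beta, w=70) → cum 170
  km 64 (Eta, w=35) → cum 205
  km 65 (Alpha, w=11) → cum 216
  km 70 (Delta, w=9) → cum 225
  km 73 (Zeta, w=150) → cum 375  ≥ 337.5 → median here
  km 91 (Epsilon, w=300) → cum 675
Optimal location: km 73.

x = 73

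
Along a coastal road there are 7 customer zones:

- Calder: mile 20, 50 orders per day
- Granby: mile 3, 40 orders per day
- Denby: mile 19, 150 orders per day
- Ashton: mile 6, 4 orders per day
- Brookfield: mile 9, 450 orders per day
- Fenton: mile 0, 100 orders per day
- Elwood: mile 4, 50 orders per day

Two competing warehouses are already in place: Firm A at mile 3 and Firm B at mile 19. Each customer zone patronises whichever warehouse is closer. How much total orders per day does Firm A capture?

644

The indifferent point is the midpoint (3+19)/2 = 11; customer zones left of it (closer to Firm A at 3) go to Firm A, those right go to Firm B.
  Fenton at 0 (w=100) → Firm A
  Granby at 3 (w=40) → Firm A
  Elwood at 4 (w=50) → Firm A
  Ashton at 6 (w=4) → Firm A
  Brookfield at 9 (w=450) → Firm A
  Denby at 19 (w=150) → Firm B
  Calder at 20 (w=50) → Firm B
Firm A captures 644; Firm B captures 200.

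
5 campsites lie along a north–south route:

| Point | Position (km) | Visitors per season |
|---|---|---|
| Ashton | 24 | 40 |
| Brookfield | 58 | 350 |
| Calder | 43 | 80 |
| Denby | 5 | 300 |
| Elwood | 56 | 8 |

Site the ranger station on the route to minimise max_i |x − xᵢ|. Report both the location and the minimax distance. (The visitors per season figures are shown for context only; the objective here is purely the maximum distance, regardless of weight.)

The 1-center on a line is the midpoint of the two extreme points: leftmost at 5, rightmost at 58.
Optimal location = (5 + 58)/2 = 31.5; maximum distance = (58 − 5)/2 = 26.5.

location 31.5, max distance 26.5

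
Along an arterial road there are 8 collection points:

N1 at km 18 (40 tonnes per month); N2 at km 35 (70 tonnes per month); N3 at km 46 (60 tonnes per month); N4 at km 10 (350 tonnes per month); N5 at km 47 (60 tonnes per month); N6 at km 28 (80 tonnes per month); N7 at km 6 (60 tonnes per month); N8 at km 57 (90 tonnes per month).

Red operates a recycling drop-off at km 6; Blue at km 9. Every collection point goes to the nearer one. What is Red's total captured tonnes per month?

60

The indifferent point is the midpoint (6+9)/2 = 7.5; collection points left of it (closer to Red at 6) go to Red, those right go to Blue.
  N7 at 6 (w=60) → Red
  N4 at 10 (w=350) → Blue
  N1 at 18 (w=40) → Blue
  N6 at 28 (w=80) → Blue
  N2 at 35 (w=70) → Blue
  N3 at 46 (w=60) → Blue
  N5 at 47 (w=60) → Blue
  N8 at 57 (w=90) → Blue
Red captures 60; Blue captures 750.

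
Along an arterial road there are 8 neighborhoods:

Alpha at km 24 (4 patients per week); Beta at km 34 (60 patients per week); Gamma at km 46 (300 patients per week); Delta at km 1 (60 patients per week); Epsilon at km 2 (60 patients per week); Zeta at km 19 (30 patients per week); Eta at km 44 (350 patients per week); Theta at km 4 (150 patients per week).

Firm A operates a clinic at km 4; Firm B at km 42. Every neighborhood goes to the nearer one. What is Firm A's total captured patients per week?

300

The indifferent point is the midpoint (4+42)/2 = 23; neighborhoods left of it (closer to Firm A at 4) go to Firm A, those right go to Firm B.
  Delta at 1 (w=60) → Firm A
  Epsilon at 2 (w=60) → Firm A
  Theta at 4 (w=150) → Firm A
  Zeta at 19 (w=30) → Firm A
  Alpha at 24 (w=4) → Firm B
  Beta at 34 (w=60) → Firm B
  Eta at 44 (w=350) → Firm B
  Gamma at 46 (w=300) → Firm B
Firm A captures 300; Firm B captures 714.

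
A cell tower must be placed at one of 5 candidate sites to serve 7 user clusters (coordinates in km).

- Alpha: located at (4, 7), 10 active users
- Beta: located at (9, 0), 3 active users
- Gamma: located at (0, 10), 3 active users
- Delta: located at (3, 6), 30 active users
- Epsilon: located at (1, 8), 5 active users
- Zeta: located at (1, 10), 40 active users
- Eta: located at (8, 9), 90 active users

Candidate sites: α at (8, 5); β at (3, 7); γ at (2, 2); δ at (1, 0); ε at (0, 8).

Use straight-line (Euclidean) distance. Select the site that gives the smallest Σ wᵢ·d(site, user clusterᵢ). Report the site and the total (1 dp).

Total weighted distance at each candidate:
  α (8, 5): total = 983.5
  β (3, 7): total = 720.5
  γ (2, 2): total = 1406.8
  δ (1, 0): total = 1786.2
  ε (0, 8): total = 1011.6
Minimum is at β with total 720.5 km.

β, total 720.5 km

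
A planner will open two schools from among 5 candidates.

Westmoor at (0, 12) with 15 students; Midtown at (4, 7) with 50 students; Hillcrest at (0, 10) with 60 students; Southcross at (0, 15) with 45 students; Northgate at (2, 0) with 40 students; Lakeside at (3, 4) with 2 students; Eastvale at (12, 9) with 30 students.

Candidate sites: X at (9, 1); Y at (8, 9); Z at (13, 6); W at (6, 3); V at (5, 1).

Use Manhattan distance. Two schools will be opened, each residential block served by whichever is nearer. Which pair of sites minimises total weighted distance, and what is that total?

{Y, V}, total 1925

Evaluate every pair (each demand assigned to the nearer of the two):
  {Y, V}: total = 1925
  {Y, W}: total = 2043
  {X, Y}: total = 2093
  {Y, Z}: total = 2375
  {Z, W}: total = 2523
  {Z, V}: total = 2575
  {W, V}: total = 2643
  {X, W}: total = 2733
  {X, V}: total = 2785
  {X, Z}: total = 3253
Best pair: {Y, V} with total 1925.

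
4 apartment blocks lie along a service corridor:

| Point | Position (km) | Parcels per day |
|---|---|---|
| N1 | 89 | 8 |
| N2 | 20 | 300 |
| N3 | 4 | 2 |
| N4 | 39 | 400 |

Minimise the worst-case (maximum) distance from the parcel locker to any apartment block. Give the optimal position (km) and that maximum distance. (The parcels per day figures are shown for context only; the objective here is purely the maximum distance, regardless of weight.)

location 46.5, max distance 42.5

The 1-center on a line is the midpoint of the two extreme points: leftmost at 4, rightmost at 89.
Optimal location = (4 + 89)/2 = 46.5; maximum distance = (89 − 4)/2 = 42.5.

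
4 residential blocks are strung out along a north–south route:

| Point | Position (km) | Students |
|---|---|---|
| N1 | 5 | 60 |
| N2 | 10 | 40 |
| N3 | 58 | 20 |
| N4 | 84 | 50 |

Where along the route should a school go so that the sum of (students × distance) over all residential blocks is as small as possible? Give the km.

x = 10

For a sum of weighted absolute distances on a line, the optimum is the weighted median (not the mean). Total weight W = 170; half-weight = 85.
Sort by position and accumulate weight:
  km 5 (N1, w=60) → cum 60
  km 10 (N2, w=40) → cum 100  ≥ 85 → median here
  km 58 (N3, w=20) → cum 120
  km 84 (N4, w=50) → cum 170
Optimal location: km 10.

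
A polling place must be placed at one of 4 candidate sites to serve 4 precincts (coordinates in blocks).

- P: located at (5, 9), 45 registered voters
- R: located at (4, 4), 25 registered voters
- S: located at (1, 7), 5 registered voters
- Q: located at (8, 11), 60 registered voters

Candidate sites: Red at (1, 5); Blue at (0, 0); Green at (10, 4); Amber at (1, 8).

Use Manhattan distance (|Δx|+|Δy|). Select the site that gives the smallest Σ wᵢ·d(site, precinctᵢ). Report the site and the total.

Amber, total 1005 blocks

Total weighted distance at each candidate:
  Red (1, 5): total = 1250
  Blue (0, 0): total = 2010
  Green (10, 4): total = 1200
  Amber (1, 8): total = 1005
Minimum is at Amber with total 1005 blocks.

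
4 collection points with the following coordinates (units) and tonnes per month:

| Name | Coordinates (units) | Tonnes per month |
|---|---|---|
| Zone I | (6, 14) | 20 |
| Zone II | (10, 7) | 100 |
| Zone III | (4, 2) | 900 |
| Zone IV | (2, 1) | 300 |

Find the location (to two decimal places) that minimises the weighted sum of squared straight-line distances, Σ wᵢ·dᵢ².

(4.03, 2.33)

The minimiser of Σwᵢ‖p−pᵢ‖² is the weighted centroid p* = (Σwᵢpᵢ)/(Σwᵢ).
Σwᵢ = 1320.
Σwᵢxᵢ = 20·6 + 100·10 + 900·4 + 300·2 = 5320.
Σwᵢyᵢ = 20·14 + 100·7 + 900·2 + 300·1 = 3080.
x* = 5320/1320 = 4.03, y* = 3080/1320 = 2.33.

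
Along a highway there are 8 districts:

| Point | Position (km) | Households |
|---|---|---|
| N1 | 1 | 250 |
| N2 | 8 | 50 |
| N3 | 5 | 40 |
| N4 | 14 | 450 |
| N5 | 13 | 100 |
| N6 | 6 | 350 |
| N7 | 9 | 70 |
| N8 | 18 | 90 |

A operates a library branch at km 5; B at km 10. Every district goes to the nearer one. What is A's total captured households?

640

The indifferent point is the midpoint (5+10)/2 = 7.5; districts left of it (closer to A at 5) go to A, those right go to B.
  N1 at 1 (w=250) → A
  N3 at 5 (w=40) → A
  N6 at 6 (w=350) → A
  N2 at 8 (w=50) → B
  N7 at 9 (w=70) → B
  N5 at 13 (w=100) → B
  N4 at 14 (w=450) → B
  N8 at 18 (w=90) → B
A captures 640; B captures 760.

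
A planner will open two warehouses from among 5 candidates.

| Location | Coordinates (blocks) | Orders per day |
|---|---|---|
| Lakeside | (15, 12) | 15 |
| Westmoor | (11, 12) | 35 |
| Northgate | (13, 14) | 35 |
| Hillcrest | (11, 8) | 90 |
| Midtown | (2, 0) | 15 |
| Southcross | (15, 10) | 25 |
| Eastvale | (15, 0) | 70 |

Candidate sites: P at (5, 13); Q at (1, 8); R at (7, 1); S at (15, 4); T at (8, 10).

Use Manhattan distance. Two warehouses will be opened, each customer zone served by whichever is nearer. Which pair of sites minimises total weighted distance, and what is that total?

{S, T}, total 1730

Evaluate every pair (each demand assigned to the nearer of the two):
  {S, T}: total = 1730
  {R, T}: total = 1970
  {P, S}: total = 2070
  {R, S}: total = 2200
  {Q, S}: total = 2245
  {Q, T}: total = 2575
  {P, T}: total = 2680
  {P, R}: total = 2760
  {Q, R}: total = 3410
  {P, Q}: total = 3625
Best pair: {S, T} with total 1730.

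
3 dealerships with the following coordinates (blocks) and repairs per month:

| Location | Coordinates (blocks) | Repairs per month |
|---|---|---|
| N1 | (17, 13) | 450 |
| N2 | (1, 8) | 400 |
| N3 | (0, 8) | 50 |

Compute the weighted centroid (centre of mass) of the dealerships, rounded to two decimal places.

(8.94, 10.50)

The minimiser of Σwᵢ‖p−pᵢ‖² is the weighted centroid p* = (Σwᵢpᵢ)/(Σwᵢ).
Σwᵢ = 900.
Σwᵢxᵢ = 450·17 + 400·1 + 50·0 = 8050.
Σwᵢyᵢ = 450·13 + 400·8 + 50·8 = 9450.
x* = 8050/900 = 8.94, y* = 9450/900 = 10.50.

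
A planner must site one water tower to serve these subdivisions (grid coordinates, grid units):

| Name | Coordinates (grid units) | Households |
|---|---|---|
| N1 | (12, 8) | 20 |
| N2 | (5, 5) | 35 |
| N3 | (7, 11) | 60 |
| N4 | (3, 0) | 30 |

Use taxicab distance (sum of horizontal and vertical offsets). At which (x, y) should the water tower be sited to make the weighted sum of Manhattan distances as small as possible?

Manhattan distance separates: Σwᵢ(|x−xᵢ|+|y−yᵢ|) = Σwᵢ|x−xᵢ| + Σwᵢ|y−yᵢ|, so x and y are optimised independently as 1-D weighted medians.
Total weight W = 145; half = 72.5.
x-coordinate, sorted with cumulative weight:
  x=3 (N4, w=30) cum 30
  x=5 (N2, w=35) cum 65
  x=7 (N3, w=60) cum 125  ← median
  x=12 (N1, w=20) cum 145
⇒ x* = 7
y-coordinate, sorted with cumulative weight:
  y=0 (N4, w=30) cum 30
  y=5 (N2, w=35) cum 65
  y=8 (N1, w=20) cum 85  ← median
  y=11 (N3, w=60) cum 145
⇒ y* = 8

(7, 8)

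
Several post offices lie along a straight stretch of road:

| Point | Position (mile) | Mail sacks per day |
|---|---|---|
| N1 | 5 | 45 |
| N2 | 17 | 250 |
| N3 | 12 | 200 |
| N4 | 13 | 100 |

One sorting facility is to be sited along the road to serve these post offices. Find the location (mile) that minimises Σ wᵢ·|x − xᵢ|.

x = 13

For a sum of weighted absolute distances on a line, the optimum is the weighted median (not the mean). Total weight W = 595; half-weight = 297.5.
Sort by position and accumulate weight:
  mile 5 (N1, w=45) → cum 45
  mile 12 (N3, w=200) → cum 245
  mile 13 (N4, w=100) → cum 345  ≥ 297.5 → median here
  mile 17 (N2, w=250) → cum 595
Optimal location: mile 13.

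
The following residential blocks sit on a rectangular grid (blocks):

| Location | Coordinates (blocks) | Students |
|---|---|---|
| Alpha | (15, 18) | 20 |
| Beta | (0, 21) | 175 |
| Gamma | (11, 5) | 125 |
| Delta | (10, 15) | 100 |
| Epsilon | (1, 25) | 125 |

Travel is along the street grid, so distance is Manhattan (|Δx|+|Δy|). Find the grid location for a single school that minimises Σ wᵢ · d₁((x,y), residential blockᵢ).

Manhattan distance separates: Σwᵢ(|x−xᵢ|+|y−yᵢ|) = Σwᵢ|x−xᵢ| + Σwᵢ|y−yᵢ|, so x and y are optimised independently as 1-D weighted medians.
Total weight W = 545; half = 272.5.
x-coordinate, sorted with cumulative weight:
  x=0 (Beta, w=175) cum 175
  x=1 (Epsilon, w=125) cum 300  ← median
  x=10 (Delta, w=100) cum 400
  x=11 (Gamma, w=125) cum 525
  x=15 (Alpha, w=20) cum 545
⇒ x* = 1
y-coordinate, sorted with cumulative weight:
  y=5 (Gamma, w=125) cum 125
  y=15 (Delta, w=100) cum 225
  y=18 (Alpha, w=20) cum 245
  y=21 (Beta, w=175) cum 420  ← median
  y=25 (Epsilon, w=125) cum 545
⇒ y* = 21

(1, 21)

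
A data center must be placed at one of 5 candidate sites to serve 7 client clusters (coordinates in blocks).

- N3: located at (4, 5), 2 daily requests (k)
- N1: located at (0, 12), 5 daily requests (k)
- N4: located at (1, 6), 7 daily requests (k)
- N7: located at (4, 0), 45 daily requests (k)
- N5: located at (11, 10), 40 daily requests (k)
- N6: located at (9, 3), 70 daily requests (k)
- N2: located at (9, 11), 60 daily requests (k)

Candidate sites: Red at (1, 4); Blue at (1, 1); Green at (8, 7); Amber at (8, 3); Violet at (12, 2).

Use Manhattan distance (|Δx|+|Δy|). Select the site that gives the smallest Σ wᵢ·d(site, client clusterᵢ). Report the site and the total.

Total weighted distance at each candidate:
  Red (1, 4): total = 2552
  Blue (1, 1): total = 2829
  Green (8, 7): total = 1518
  Amber (8, 3): total = 1492
  Violet (12, 2): total = 2047
Minimum is at Amber with total 1492 blocks.

Amber, total 1492 blocks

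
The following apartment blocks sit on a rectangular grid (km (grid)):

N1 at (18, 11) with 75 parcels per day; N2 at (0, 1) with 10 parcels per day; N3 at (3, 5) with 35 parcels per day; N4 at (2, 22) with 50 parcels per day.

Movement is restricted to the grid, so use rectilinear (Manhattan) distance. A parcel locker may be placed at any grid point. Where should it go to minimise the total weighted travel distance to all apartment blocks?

Manhattan distance separates: Σwᵢ(|x−xᵢ|+|y−yᵢ|) = Σwᵢ|x−xᵢ| + Σwᵢ|y−yᵢ|, so x and y are optimised independently as 1-D weighted medians.
Total weight W = 170; half = 85.
x-coordinate, sorted with cumulative weight:
  x=0 (N2, w=10) cum 10
  x=2 (N4, w=50) cum 60
  x=3 (N3, w=35) cum 95  ← median
  x=18 (N1, w=75) cum 170
⇒ x* = 3
y-coordinate, sorted with cumulative weight:
  y=1 (N2, w=10) cum 10
  y=5 (N3, w=35) cum 45
  y=11 (N1, w=75) cum 120  ← median
  y=22 (N4, w=50) cum 170
⇒ y* = 11

(3, 11)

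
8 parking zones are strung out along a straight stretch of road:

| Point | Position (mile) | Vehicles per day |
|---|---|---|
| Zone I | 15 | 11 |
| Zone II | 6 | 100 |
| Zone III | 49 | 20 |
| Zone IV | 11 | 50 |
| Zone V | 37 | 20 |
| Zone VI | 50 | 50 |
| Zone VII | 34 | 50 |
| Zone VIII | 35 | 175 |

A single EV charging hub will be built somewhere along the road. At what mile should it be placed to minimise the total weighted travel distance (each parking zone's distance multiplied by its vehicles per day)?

x = 35

For a sum of weighted absolute distances on a line, the optimum is the weighted median (not the mean). Total weight W = 476; half-weight = 238.
Sort by position and accumulate weight:
  mile 6 (Zone II, w=100) → cum 100
  mile 11 (Zone IV, w=50) → cum 150
  mile 15 (Zone I, w=11) → cum 161
  mile 34 (Zone VII, w=50) → cum 211
  mile 35 (Zone VIII, w=175) → cum 386  ≥ 238 → median here
  mile 37 (Zone V, w=20) → cum 406
  mile 49 (Zone III, w=20) → cum 426
  mile 50 (Zone VI, w=50) → cum 476
Optimal location: mile 35.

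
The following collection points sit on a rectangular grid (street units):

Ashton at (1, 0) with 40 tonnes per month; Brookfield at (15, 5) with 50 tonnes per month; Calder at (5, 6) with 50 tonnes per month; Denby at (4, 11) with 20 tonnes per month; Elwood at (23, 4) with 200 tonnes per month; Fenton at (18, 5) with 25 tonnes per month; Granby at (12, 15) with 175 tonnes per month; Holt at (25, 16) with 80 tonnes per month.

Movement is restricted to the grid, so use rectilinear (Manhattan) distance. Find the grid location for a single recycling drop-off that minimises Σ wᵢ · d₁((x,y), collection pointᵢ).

Manhattan distance separates: Σwᵢ(|x−xᵢ|+|y−yᵢ|) = Σwᵢ|x−xᵢ| + Σwᵢ|y−yᵢ|, so x and y are optimised independently as 1-D weighted medians.
Total weight W = 640; half = 320.
x-coordinate, sorted with cumulative weight:
  x=1 (Ashton, w=40) cum 40
  x=4 (Denby, w=20) cum 60
  x=5 (Calder, w=50) cum 110
  x=12 (Granby, w=175) cum 285
  x=15 (Brookfield, w=50) cum 335  ← median
  x=18 (Fenton, w=25) cum 360
  x=23 (Elwood, w=200) cum 560
  x=25 (Holt, w=80) cum 640
⇒ x* = 15
y-coordinate, sorted with cumulative weight:
  y=0 (Ashton, w=40) cum 40
  y=4 (Elwood, w=200) cum 240
  y=5 (Brookfield, w=50) cum 290
  y=5 (Fenton, w=25) cum 315
  y=6 (Calder, w=50) cum 365  ← median
  y=11 (Denby, w=20) cum 385
  y=15 (Granby, w=175) cum 560
  y=16 (Holt, w=80) cum 640
⇒ y* = 6

(15, 6)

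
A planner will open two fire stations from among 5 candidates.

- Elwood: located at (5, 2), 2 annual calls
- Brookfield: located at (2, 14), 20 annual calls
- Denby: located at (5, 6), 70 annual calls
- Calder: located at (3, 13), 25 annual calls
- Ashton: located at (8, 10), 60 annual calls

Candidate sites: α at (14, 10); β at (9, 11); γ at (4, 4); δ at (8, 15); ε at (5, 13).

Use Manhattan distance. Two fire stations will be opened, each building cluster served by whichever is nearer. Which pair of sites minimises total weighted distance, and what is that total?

Evaluate every pair (each demand assigned to the nearer of the two):
  {γ, ε}: total = 706
  {β, γ}: total = 736
  {β, ε}: total = 762
  {γ, δ}: total = 831
  {δ, ε}: total = 942
  {α, ε}: total = 1002
  {α, γ}: total = 1066
  {β, δ}: total = 1091
  {α, β}: total = 1176
  {α, δ}: total = 1487
Best pair: {γ, ε} with total 706.

{γ, ε}, total 706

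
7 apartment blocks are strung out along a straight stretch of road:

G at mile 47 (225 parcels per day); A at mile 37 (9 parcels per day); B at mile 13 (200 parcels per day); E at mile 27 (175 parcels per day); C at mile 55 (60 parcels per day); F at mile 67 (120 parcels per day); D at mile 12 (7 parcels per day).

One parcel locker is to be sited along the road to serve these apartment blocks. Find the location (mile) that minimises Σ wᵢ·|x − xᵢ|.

x = 47

For a sum of weighted absolute distances on a line, the optimum is the weighted median (not the mean). Total weight W = 796; half-weight = 398.
Sort by position and accumulate weight:
  mile 12 (D, w=7) → cum 7
  mile 13 (B, w=200) → cum 207
  mile 27 (E, w=175) → cum 382
  mile 37 (A, w=9) → cum 391
  mile 47 (G, w=225) → cum 616  ≥ 398 → median here
  mile 55 (C, w=60) → cum 676
  mile 67 (F, w=120) → cum 796
Optimal location: mile 47.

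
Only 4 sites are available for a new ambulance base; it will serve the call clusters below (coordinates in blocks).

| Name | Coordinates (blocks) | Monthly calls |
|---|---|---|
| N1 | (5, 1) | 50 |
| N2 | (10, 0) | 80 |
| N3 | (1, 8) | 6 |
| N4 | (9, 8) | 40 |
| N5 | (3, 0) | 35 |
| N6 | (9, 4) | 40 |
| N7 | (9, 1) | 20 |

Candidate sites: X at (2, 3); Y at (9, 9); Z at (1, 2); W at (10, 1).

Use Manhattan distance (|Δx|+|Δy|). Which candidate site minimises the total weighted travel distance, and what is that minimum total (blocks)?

Total weighted distance at each candidate:
  X (2, 3): total = 2286
  Y (9, 9): total = 2379
  Z (1, 2): total = 2446
  W (10, 1): total = 1206
Minimum is at W with total 1206 blocks.

W, total 1206 blocks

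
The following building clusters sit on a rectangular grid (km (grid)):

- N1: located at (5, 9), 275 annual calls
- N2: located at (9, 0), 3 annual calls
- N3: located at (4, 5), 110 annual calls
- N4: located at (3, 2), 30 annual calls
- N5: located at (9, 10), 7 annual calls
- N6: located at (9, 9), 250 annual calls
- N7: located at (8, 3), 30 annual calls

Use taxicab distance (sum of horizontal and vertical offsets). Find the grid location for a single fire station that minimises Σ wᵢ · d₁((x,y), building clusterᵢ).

(5, 9)

Manhattan distance separates: Σwᵢ(|x−xᵢ|+|y−yᵢ|) = Σwᵢ|x−xᵢ| + Σwᵢ|y−yᵢ|, so x and y are optimised independently as 1-D weighted medians.
Total weight W = 705; half = 352.5.
x-coordinate, sorted with cumulative weight:
  x=3 (N4, w=30) cum 30
  x=4 (N3, w=110) cum 140
  x=5 (N1, w=275) cum 415  ← median
  x=8 (N7, w=30) cum 445
  x=9 (N2, w=3) cum 448
  x=9 (N5, w=7) cum 455
  x=9 (N6, w=250) cum 705
⇒ x* = 5
y-coordinate, sorted with cumulative weight:
  y=0 (N2, w=3) cum 3
  y=2 (N4, w=30) cum 33
  y=3 (N7, w=30) cum 63
  y=5 (N3, w=110) cum 173
  y=9 (N1, w=275) cum 448  ← median
  y=9 (N6, w=250) cum 698
  y=10 (N5, w=7) cum 705
⇒ y* = 9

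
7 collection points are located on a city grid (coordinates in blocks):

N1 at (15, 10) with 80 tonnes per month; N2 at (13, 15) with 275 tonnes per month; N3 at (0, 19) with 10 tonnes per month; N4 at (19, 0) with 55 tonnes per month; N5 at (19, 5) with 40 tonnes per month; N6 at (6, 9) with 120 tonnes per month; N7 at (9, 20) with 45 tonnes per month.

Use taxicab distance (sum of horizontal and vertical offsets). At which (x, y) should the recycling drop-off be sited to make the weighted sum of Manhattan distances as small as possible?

(13, 15)

Manhattan distance separates: Σwᵢ(|x−xᵢ|+|y−yᵢ|) = Σwᵢ|x−xᵢ| + Σwᵢ|y−yᵢ|, so x and y are optimised independently as 1-D weighted medians.
Total weight W = 625; half = 312.5.
x-coordinate, sorted with cumulative weight:
  x=0 (N3, w=10) cum 10
  x=6 (N6, w=120) cum 130
  x=9 (N7, w=45) cum 175
  x=13 (N2, w=275) cum 450  ← median
  x=15 (N1, w=80) cum 530
  x=19 (N4, w=55) cum 585
  x=19 (N5, w=40) cum 625
⇒ x* = 13
y-coordinate, sorted with cumulative weight:
  y=0 (N4, w=55) cum 55
  y=5 (N5, w=40) cum 95
  y=9 (N6, w=120) cum 215
  y=10 (N1, w=80) cum 295
  y=15 (N2, w=275) cum 570  ← median
  y=19 (N3, w=10) cum 580
  y=20 (N7, w=45) cum 625
⇒ y* = 15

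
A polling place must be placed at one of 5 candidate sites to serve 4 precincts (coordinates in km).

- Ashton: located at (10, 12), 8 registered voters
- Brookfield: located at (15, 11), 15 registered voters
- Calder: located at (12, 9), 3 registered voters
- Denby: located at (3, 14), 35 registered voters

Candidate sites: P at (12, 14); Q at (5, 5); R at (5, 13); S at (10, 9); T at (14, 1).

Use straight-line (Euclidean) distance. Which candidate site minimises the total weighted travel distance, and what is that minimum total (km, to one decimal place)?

R, total 296.2 km

Total weighted distance at each candidate:
  P (12, 14): total = 416.3
  Q (5, 5): total = 590.6
  R (5, 13): total = 296.2
  S (10, 9): total = 411.9
  T (14, 1): total = 865.2
Minimum is at R with total 296.2 km.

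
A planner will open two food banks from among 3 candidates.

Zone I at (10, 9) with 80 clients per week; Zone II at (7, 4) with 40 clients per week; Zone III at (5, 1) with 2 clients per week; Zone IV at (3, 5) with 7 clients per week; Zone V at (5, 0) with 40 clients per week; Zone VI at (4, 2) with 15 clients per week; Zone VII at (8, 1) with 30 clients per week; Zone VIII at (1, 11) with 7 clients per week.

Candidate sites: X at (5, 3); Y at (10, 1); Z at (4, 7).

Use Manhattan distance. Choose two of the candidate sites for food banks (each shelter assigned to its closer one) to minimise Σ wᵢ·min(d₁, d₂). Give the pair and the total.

Evaluate every pair (each demand assigned to the nearer of the two):
  {X, Y}: total = 1086
  {X, Z}: total = 1134
  {Y, Z}: total = 1335
Best pair: {X, Y} with total 1086.

{X, Y}, total 1086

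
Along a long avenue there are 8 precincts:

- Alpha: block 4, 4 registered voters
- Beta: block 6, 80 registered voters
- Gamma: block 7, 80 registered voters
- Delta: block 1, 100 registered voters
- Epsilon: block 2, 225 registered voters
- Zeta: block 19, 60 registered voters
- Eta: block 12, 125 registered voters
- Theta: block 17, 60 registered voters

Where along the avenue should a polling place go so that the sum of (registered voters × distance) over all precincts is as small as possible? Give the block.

x = 6

For a sum of weighted absolute distances on a line, the optimum is the weighted median (not the mean). Total weight W = 734; half-weight = 367.
Sort by position and accumulate weight:
  block 1 (Delta, w=100) → cum 100
  block 2 (Epsilon, w=225) → cum 325
  block 4 (Alpha, w=4) → cum 329
  block 6 (Beta, w=80) → cum 409  ≥ 367 → median here
  block 7 (Gamma, w=80) → cum 489
  block 12 (Eta, w=125) → cum 614
  block 17 (Theta, w=60) → cum 674
  block 19 (Zeta, w=60) → cum 734
Optimal location: block 6.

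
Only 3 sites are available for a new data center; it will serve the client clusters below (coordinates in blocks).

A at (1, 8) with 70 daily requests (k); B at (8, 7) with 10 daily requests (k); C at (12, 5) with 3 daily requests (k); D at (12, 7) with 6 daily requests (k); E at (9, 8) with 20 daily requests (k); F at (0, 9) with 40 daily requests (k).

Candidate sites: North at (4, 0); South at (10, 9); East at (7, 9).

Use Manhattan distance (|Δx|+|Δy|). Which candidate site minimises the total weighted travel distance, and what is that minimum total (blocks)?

East, total 929 blocks

Total weighted distance at each candidate:
  North (4, 0): total = 1789
  South (10, 9): total = 1222
  East (7, 9): total = 929
Minimum is at East with total 929 blocks.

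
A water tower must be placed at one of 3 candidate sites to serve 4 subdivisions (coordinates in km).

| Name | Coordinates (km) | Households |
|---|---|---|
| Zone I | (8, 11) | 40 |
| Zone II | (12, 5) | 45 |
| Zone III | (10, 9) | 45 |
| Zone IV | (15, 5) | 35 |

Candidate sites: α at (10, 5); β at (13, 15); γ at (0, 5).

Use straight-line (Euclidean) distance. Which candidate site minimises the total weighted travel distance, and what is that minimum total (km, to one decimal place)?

Total weighted distance at each candidate:
  α (10, 5): total = 698.0
  β (13, 15): total = 1367.2
  γ (0, 5): total = 1949.7
Minimum is at α with total 698.0 km.

α, total 698.0 km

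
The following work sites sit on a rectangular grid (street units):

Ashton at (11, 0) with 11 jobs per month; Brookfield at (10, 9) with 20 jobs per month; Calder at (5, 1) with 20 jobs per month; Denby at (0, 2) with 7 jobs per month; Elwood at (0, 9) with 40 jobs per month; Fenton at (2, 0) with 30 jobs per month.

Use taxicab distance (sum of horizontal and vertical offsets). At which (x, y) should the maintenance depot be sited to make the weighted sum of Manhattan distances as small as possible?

(2, 2)

Manhattan distance separates: Σwᵢ(|x−xᵢ|+|y−yᵢ|) = Σwᵢ|x−xᵢ| + Σwᵢ|y−yᵢ|, so x and y are optimised independently as 1-D weighted medians.
Total weight W = 128; half = 64.
x-coordinate, sorted with cumulative weight:
  x=0 (Denby, w=7) cum 7
  x=0 (Elwood, w=40) cum 47
  x=2 (Fenton, w=30) cum 77  ← median
  x=5 (Calder, w=20) cum 97
  x=10 (Brookfield, w=20) cum 117
  x=11 (Ashton, w=11) cum 128
⇒ x* = 2
y-coordinate, sorted with cumulative weight:
  y=0 (Ashton, w=11) cum 11
  y=0 (Fenton, w=30) cum 41
  y=1 (Calder, w=20) cum 61
  y=2 (Denby, w=7) cum 68  ← median
  y=9 (Brookfield, w=20) cum 88
  y=9 (Elwood, w=40) cum 128
⇒ y* = 2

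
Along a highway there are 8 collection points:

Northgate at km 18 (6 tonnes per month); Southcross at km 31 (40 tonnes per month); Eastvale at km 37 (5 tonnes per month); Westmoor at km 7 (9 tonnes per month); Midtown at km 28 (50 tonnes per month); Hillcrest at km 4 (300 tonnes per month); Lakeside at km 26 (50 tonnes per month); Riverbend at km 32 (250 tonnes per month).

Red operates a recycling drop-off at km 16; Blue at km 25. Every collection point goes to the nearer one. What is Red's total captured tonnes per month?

The indifferent point is the midpoint (16+25)/2 = 20.5; collection points left of it (closer to Red at 16) go to Red, those right go to Blue.
  Hillcrest at 4 (w=300) → Red
  Westmoor at 7 (w=9) → Red
  Northgate at 18 (w=6) → Red
  Lakeside at 26 (w=50) → Blue
  Midtown at 28 (w=50) → Blue
  Southcross at 31 (w=40) → Blue
  Riverbend at 32 (w=250) → Blue
  Eastvale at 37 (w=5) → Blue
Red captures 315; Blue captures 395.

315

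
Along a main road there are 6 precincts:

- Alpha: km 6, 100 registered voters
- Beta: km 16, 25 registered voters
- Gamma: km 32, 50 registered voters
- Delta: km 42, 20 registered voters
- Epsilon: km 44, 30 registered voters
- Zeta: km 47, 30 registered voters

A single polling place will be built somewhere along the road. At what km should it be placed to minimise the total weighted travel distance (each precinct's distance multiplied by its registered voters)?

x = 32

For a sum of weighted absolute distances on a line, the optimum is the weighted median (not the mean). Total weight W = 255; half-weight = 127.5.
Sort by position and accumulate weight:
  km 6 (Alpha, w=100) → cum 100
  km 16 (Beta, w=25) → cum 125
  km 32 (Gamma, w=50) → cum 175  ≥ 127.5 → median here
  km 42 (Delta, w=20) → cum 195
  km 44 (Epsilon, w=30) → cum 225
  km 47 (Zeta, w=30) → cum 255
Optimal location: km 32.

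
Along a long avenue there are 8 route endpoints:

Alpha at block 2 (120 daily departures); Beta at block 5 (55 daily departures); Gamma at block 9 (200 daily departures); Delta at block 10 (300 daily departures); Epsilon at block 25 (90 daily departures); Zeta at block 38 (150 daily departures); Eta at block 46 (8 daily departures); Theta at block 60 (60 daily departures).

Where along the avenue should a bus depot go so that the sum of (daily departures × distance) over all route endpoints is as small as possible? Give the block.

For a sum of weighted absolute distances on a line, the optimum is the weighted median (not the mean). Total weight W = 983; half-weight = 491.5.
Sort by position and accumulate weight:
  block 2 (Alpha, w=120) → cum 120
  block 5 (Beta, w=55) → cum 175
  block 9 (Gamma, w=200) → cum 375
  block 10 (Delta, w=300) → cum 675  ≥ 491.5 → median here
  block 25 (Epsilon, w=90) → cum 765
  block 38 (Zeta, w=150) → cum 915
  block 46 (Eta, w=8) → cum 923
  block 60 (Theta, w=60) → cum 983
Optimal location: block 10.

x = 10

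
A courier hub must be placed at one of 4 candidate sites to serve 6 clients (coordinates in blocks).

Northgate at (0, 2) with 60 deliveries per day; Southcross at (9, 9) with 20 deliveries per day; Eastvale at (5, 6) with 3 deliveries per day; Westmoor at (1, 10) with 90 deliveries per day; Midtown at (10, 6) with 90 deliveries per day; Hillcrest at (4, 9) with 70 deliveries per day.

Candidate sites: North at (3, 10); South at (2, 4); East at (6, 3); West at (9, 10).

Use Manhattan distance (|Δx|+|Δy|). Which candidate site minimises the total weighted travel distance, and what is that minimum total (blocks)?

Total weighted distance at each candidate:
  North (3, 10): total = 2128
  South (2, 4): total = 2515
  East (6, 3): total = 2882
  West (9, 10): total = 2654
Minimum is at North with total 2128 blocks.

North, total 2128 blocks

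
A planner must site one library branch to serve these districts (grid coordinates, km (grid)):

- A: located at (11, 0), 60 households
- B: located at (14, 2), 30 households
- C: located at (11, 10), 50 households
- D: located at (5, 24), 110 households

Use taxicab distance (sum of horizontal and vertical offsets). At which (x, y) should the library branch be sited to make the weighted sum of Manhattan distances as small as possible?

(11, 10)

Manhattan distance separates: Σwᵢ(|x−xᵢ|+|y−yᵢ|) = Σwᵢ|x−xᵢ| + Σwᵢ|y−yᵢ|, so x and y are optimised independently as 1-D weighted medians.
Total weight W = 250; half = 125.
x-coordinate, sorted with cumulative weight:
  x=5 (D, w=110) cum 110
  x=11 (A, w=60) cum 170  ← median
  x=11 (C, w=50) cum 220
  x=14 (B, w=30) cum 250
⇒ x* = 11
y-coordinate, sorted with cumulative weight:
  y=0 (A, w=60) cum 60
  y=2 (B, w=30) cum 90
  y=10 (C, w=50) cum 140  ← median
  y=24 (D, w=110) cum 250
⇒ y* = 10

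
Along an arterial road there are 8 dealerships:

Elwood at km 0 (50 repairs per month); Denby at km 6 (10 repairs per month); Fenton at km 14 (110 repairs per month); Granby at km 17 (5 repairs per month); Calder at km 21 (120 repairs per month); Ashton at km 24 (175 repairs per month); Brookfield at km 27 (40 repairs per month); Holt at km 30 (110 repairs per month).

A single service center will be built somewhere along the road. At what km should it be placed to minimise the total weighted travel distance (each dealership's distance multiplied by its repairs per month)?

For a sum of weighted absolute distances on a line, the optimum is the weighted median (not the mean). Total weight W = 620; half-weight = 310.
Sort by position and accumulate weight:
  km 0 (Elwood, w=50) → cum 50
  km 6 (Denby, w=10) → cum 60
  km 14 (Fenton, w=110) → cum 170
  km 17 (Granby, w=5) → cum 175
  km 21 (Calder, w=120) → cum 295
  km 24 (Ashton, w=175) → cum 470  ≥ 310 → median here
  km 27 (Brookfield, w=40) → cum 510
  km 30 (Holt, w=110) → cum 620
Optimal location: km 24.

x = 24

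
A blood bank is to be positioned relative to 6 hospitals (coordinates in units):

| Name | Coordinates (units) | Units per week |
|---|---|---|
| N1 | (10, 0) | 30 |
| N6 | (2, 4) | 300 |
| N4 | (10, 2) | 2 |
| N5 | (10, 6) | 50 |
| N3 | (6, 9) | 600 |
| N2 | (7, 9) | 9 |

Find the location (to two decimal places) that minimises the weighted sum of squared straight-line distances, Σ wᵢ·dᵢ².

(5.13, 7.05)

The minimiser of Σwᵢ‖p−pᵢ‖² is the weighted centroid p* = (Σwᵢpᵢ)/(Σwᵢ).
Σwᵢ = 991.
Σwᵢxᵢ = 30·10 + 300·2 + 2·10 + 50·10 + 600·6 + 9·7 = 5083.
Σwᵢyᵢ = 30·0 + 300·4 + 2·2 + 50·6 + 600·9 + 9·9 = 6985.
x* = 5083/991 = 5.13, y* = 6985/991 = 7.05.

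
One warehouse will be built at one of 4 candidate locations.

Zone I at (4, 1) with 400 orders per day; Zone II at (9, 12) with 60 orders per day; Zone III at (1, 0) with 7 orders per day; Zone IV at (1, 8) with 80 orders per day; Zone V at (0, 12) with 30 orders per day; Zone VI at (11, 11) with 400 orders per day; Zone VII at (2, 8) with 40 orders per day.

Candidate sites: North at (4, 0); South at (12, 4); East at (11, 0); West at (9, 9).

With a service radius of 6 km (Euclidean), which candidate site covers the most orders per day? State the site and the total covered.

Coverage radius r = 6 km; a point is covered iff (Δx)²+(Δy)² ≤ 6² = 36.
  North (4, 0): covers {Zone I, Zone III} → 407
  South (12, 4): covers {none} → 0
  East (11, 0): covers {none} → 0
  West (9, 9): covers {Zone II, Zone VI} → 460
Maximum coverage at West: 460 orders per day.

West, covering 460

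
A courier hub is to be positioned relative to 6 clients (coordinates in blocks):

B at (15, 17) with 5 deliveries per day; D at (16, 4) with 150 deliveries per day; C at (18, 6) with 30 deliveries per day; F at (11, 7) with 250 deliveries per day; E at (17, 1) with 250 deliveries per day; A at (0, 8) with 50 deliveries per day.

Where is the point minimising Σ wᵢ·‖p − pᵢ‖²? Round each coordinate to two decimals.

(13.63, 4.44)

The minimiser of Σwᵢ‖p−pᵢ‖² is the weighted centroid p* = (Σwᵢpᵢ)/(Σwᵢ).
Σwᵢ = 735.
Σwᵢxᵢ = 5·15 + 150·16 + 30·18 + 250·11 + 250·17 + 50·0 = 10015.
Σwᵢyᵢ = 5·17 + 150·4 + 30·6 + 250·7 + 250·1 + 50·8 = 3265.
x* = 10015/735 = 13.63, y* = 3265/735 = 4.44.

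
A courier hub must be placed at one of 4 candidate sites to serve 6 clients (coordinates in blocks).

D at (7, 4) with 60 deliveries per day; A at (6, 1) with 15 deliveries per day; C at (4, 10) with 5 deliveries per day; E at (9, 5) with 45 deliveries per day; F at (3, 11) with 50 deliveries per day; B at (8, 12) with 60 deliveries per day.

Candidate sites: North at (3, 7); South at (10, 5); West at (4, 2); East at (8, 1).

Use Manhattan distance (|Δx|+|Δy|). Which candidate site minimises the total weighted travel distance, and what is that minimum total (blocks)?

Total weighted distance at each candidate:
  North (3, 7): total = 1735
  South (10, 5): total = 1650
  West (4, 2): total = 2085
  East (8, 1): total = 1970
Minimum is at South with total 1650 blocks.

South, total 1650 blocks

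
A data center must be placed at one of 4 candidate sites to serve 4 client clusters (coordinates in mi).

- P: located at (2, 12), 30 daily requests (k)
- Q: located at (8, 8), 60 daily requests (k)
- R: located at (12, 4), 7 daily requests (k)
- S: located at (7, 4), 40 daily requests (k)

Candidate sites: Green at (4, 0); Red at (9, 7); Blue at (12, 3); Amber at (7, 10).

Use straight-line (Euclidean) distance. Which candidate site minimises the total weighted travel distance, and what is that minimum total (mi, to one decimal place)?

Red, total 516.8 mi

Total weighted distance at each candidate:
  Green (4, 0): total = 1164.2
  Red (9, 7): total = 516.8
  Blue (12, 3): total = 998.8
  Amber (7, 10): total = 590.4
Minimum is at Red with total 516.8 mi.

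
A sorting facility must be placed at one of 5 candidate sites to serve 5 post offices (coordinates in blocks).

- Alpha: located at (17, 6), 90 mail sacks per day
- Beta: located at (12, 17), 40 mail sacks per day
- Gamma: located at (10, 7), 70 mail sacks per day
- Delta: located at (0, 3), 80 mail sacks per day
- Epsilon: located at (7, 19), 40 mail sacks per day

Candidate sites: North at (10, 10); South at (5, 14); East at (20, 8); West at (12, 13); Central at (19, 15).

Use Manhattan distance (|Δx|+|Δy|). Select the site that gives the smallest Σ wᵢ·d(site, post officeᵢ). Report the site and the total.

North, total 3400 blocks

Total weighted distance at each candidate:
  North (10, 10): total = 3400
  South (5, 14): total = 4600
  East (20, 8): total = 4860
  West (12, 13): total = 4000
  Central (19, 15): total = 5660
Minimum is at North with total 3400 blocks.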